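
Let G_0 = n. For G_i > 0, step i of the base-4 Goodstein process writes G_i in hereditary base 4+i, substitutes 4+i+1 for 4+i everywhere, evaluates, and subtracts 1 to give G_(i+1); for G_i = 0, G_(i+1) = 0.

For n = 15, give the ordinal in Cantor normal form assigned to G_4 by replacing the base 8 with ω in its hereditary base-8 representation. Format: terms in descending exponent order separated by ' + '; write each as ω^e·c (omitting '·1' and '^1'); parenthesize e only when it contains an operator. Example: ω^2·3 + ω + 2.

ω·2 + 7

(0) 15|_4 = 3·4 + 3 ↦ 3·5 + 3|_5 = 18 ⇒ 17
(1) 17|_5 = 3·5 + 2 ↦ 3·6 + 2|_6 = 20 ⇒ 19
(2) 19|_6 = 3·6 + 1 ↦ 3·7 + 1|_7 = 22 ⇒ 21
(3) 21|_7 = 3·7 ↦ 3·8|_8 = 24 ⇒ 23
(4) 23|_8 = 2·8 + 7 ↦ 2·9 + 7|_9 = 25 ⇒ 24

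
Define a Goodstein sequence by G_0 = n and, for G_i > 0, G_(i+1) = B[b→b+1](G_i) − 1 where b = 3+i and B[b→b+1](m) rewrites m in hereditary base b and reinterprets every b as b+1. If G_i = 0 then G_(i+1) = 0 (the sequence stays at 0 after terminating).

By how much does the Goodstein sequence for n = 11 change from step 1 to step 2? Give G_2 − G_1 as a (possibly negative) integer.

(0) 11|_3 = 3^2 + 2 ↦ 4^2 + 2|_4 = 18 ⇒ 17
(1) 17|_4 = 4^2 + 1 ↦ 5^2 + 1|_5 = 26 ⇒ 25

8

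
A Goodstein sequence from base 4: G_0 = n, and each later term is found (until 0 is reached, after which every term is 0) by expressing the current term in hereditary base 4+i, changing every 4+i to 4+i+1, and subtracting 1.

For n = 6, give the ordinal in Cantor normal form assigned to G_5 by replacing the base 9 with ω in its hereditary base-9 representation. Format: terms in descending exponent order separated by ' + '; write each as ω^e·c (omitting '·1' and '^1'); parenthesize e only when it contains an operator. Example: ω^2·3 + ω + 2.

4

[0] 6 ≡ 4 + 2 (base 4). Lift 5: 7. −1: 6.
[1] 6 ≡ 5 + 1 (base 5). Lift 6: 7. −1: 6.
[2] 6 ≡ 6 (base 6). Lift 7: 7. −1: 6.
[3] 6 ≡ 6 (base 7). Lift 8: 6. −1: 5.
[4] 5 ≡ 5 (base 8). Lift 9: 5. −1: 4.
[5] 4 ≡ 4 (base 9). Lift 10: 4. −1: 3.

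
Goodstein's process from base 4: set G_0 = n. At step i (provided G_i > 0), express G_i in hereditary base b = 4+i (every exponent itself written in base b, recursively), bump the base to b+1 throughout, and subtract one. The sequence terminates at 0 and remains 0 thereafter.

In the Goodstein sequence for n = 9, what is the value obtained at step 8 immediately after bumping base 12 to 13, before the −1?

11

9 —HB4→ 2·4 + 1 —bump→ 2·5 + 1 = 11 —(−1)→ 10
10 —HB5→ 2·5 —bump→ 2·6 = 12 —(−1)→ 11
11 —HB6→ 6 + 5 —bump→ 7 + 5 = 12 —(−1)→ 11
11 —HB7→ 7 + 4 —bump→ 8 + 4 = 12 —(−1)→ 11
11 —HB8→ 8 + 3 —bump→ 9 + 3 = 12 —(−1)→ 11
11 —HB9→ 9 + 2 —bump→ 10 + 2 = 12 —(−1)→ 11
11 —HB10→ 10 + 1 —bump→ 11 + 1 = 12 —(−1)→ 11
11 —HB11→ 11 —bump→ 12 = 12 —(−1)→ 11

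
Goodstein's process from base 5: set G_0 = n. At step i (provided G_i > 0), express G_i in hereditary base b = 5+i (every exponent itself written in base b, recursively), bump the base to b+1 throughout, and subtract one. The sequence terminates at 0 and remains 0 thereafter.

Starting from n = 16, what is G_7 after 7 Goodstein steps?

base 5: 16 = 3·5 + 1; at 6: 3·6 + 1 = 19; next = 18
base 6: 18 = 3·6; at 7: 3·7 = 21; next = 20
base 7: 20 = 2·7 + 6; at 8: 2·8 + 6 = 22; next = 21
base 8: 21 = 2·8 + 5; at 9: 2·9 + 5 = 23; next = 22
base 9: 22 = 2·9 + 4; at 10: 2·10 + 4 = 24; next = 23
base 10: 23 = 2·10 + 3; at 11: 2·11 + 3 = 25; next = 24
base 11: 24 = 2·11 + 2; at 12: 2·12 + 2 = 26; next = 25

25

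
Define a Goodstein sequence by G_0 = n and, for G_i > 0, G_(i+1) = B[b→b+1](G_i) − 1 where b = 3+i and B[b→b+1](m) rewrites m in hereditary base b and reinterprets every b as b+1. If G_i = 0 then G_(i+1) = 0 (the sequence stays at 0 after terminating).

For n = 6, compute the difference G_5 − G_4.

G_0 = 6. HB_3(6) = 2·3. Bump = 8. G_1 = 7.
G_1 = 7. HB_4(7) = 4 + 3. Bump = 8. G_2 = 7.
G_2 = 7. HB_5(7) = 5 + 2. Bump = 8. G_3 = 7.
G_3 = 7. HB_6(7) = 6 + 1. Bump = 8. G_4 = 7.
G_4 = 7. HB_7(7) = 7. Bump = 8. G_5 = 7.

0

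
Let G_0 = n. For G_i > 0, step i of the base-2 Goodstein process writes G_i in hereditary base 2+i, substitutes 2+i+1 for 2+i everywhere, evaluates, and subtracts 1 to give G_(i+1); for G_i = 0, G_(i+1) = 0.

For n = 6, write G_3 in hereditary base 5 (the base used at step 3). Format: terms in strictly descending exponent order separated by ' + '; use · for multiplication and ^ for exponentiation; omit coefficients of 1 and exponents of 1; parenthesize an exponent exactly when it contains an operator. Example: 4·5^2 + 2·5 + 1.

step 0: 6 = 2^2 + 2; sub 3 for 2: 3^3 + 3; = 30; G_1 = 30−1 = 29
step 1: 29 = 3^3 + 2; sub 4 for 3: 4^4 + 2; = 258; G_2 = 258−1 = 257
step 2: 257 = 4^4 + 1; sub 5 for 4: 5^5 + 1; = 3126; G_3 = 3126−1 = 3125
step 3: 3125 = 5^5; sub 6 for 5: 6^6; = 46656; G_4 = 46656−1 = 46655

5^5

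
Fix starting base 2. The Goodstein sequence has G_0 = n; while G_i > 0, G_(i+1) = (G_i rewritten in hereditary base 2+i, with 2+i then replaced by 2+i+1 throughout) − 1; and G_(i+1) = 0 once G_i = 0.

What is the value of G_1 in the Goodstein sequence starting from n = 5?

G_0=5  [base 2] 2^2 + 1  →[2↦3]→  3^3 + 1 = 28  −1 ⇒ G_1=27
G_1=27  [base 3] 3^3  →[3↦4]→  4^4 = 256  −1 ⇒ G_2=255

27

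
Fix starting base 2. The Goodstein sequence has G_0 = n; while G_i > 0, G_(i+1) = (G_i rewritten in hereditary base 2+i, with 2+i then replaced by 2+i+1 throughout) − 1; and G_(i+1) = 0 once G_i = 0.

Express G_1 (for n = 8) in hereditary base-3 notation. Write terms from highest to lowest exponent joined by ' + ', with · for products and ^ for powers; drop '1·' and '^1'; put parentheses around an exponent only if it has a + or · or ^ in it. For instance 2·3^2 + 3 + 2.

step 0: 8 = 2^(2 + 1); sub 3 for 2: 3^(3 + 1); = 81; G_1 = 81−1 = 80
step 1: 80 = 2·3^3 + 2·3^2 + 2·3 + 2; sub 4 for 3: 2·4^4 + 2·4^2 + 2·4 + 2; = 554; G_2 = 554−1 = 553

2·3^3 + 2·3^2 + 2·3 + 2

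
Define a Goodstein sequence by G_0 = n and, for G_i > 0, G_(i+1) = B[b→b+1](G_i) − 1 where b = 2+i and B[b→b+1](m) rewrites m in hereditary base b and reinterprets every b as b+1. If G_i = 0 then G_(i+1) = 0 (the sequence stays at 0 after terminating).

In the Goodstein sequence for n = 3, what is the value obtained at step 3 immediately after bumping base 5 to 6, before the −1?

base 2: 3 = 2 + 1; at 3: 3 + 1 = 4; next = 3
base 3: 3 = 3; at 4: 4 = 4; next = 3
base 4: 3 = 3; at 5: 3 = 3; next = 2
base 5: 2 = 2; at 6: 2 = 2; next = 1

2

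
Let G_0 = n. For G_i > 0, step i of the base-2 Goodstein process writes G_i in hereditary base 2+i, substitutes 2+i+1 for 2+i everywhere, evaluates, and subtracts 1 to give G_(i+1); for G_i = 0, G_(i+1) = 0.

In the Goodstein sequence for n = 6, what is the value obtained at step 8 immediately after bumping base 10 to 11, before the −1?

[0] 6 ≡ 2^2 + 2 (base 2). Lift 3: 30. −1: 29.
[1] 29 ≡ 3^3 + 2 (base 3). Lift 4: 258. −1: 257.
[2] 257 ≡ 4^4 + 1 (base 4). Lift 5: 3126. −1: 3125.
[3] 3125 ≡ 5^5 (base 5). Lift 6: 46656. −1: 46655.
[4] 46655 ≡ 5·6^5 + 5·6^4 + 5·6^3 + 5·6^2 + 5·6 + 5 (base 6). Lift 7: 98040. −1: 98039.
[5] 98039 ≡ 5·7^5 + 5·7^4 + 5·7^3 + 5·7^2 + 5·7 + 4 (base 7). Lift 8: 187244. −1: 187243.
[6] 187243 ≡ 5·8^5 + 5·8^4 + 5·8^3 + 5·8^2 + 5·8 + 3 (base 8). Lift 9: 332148. −1: 332147.
[7] 332147 ≡ 5·9^5 + 5·9^4 + 5·9^3 + 5·9^2 + 5·9 + 2 (base 9). Lift 10: 555552. −1: 555551.

885776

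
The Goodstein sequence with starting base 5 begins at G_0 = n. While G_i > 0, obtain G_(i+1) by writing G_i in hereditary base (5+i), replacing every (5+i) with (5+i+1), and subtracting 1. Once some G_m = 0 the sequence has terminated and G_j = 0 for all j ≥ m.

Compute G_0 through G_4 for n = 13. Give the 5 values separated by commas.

i=0: 13 = 2·5 + 3 (b=5); 5→6: 2·6 + 3 = 15; 15−1 = 14
i=1: 14 = 2·6 + 2 (b=6); 6→7: 2·7 + 2 = 16; 16−1 = 15
i=2: 15 = 2·7 + 1 (b=7); 7→8: 2·8 + 1 = 17; 17−1 = 16
i=3: 16 = 2·8 (b=8); 8→9: 2·9 = 18; 18−1 = 17

13, 14, 15, 16, 17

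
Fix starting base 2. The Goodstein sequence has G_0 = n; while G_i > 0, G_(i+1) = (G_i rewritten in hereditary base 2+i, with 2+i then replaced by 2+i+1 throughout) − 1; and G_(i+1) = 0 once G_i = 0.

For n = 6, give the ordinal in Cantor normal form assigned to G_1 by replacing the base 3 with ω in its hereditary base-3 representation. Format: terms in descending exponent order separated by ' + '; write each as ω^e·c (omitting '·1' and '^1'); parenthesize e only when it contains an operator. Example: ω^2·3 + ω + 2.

ω^ω + 2

G_0 = 6. HB_2(6) = 2^2 + 2. Bump = 30. G_1 = 29.
G_1 = 29. HB_3(29) = 3^3 + 2. Bump = 258. G_2 = 257.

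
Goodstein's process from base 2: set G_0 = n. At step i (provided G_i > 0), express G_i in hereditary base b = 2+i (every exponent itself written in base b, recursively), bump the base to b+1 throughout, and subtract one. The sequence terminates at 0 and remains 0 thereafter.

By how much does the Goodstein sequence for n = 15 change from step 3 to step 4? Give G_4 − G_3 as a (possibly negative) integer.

step 0: 15 = 2^(2 + 1) + 2^2 + 2 + 1; sub 3 for 2: 3^(3 + 1) + 3^3 + 3 + 1; = 112; G_1 = 112−1 = 111
step 1: 111 = 3^(3 + 1) + 3^3 + 3; sub 4 for 3: 4^(4 + 1) + 4^4 + 4; = 1284; G_2 = 1284−1 = 1283
step 2: 1283 = 4^(4 + 1) + 4^4 + 3; sub 5 for 4: 5^(5 + 1) + 5^5 + 3; = 18753; G_3 = 18753−1 = 18752
step 3: 18752 = 5^(5 + 1) + 5^5 + 2; sub 6 for 5: 6^(6 + 1) + 6^6 + 2; = 326594; G_4 = 326594−1 = 326593

307841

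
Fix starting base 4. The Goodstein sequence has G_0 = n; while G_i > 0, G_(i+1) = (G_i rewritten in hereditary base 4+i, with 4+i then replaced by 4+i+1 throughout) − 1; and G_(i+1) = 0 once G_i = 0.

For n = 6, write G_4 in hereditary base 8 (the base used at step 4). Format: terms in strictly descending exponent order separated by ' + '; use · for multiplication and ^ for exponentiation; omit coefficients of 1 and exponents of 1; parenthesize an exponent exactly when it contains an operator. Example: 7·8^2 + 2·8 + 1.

5

[0] 6 ≡ 4 + 2 (base 4). Lift 5: 7. −1: 6.
[1] 6 ≡ 5 + 1 (base 5). Lift 6: 7. −1: 6.
[2] 6 ≡ 6 (base 6). Lift 7: 7. −1: 6.
[3] 6 ≡ 6 (base 7). Lift 8: 6. −1: 5.
[4] 5 ≡ 5 (base 8). Lift 9: 5. −1: 4.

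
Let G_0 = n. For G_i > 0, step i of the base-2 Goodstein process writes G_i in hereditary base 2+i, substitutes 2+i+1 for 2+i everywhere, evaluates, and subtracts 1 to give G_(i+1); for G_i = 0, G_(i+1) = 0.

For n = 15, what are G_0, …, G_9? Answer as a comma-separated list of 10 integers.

15, 111, 1283, 18752, 326593, 6588344, 150994943, 3524450280, 100077777775, 3138578427934

15 —HB2→ 2^(2 + 1) + 2^2 + 2 + 1 —bump→ 3^(3 + 1) + 3^3 + 3 + 1 = 112 —(−1)→ 111
111 —HB3→ 3^(3 + 1) + 3^3 + 3 —bump→ 4^(4 + 1) + 4^4 + 4 = 1284 —(−1)→ 1283
1283 —HB4→ 4^(4 + 1) + 4^4 + 3 —bump→ 5^(5 + 1) + 5^5 + 3 = 18753 —(−1)→ 18752
18752 —HB5→ 5^(5 + 1) + 5^5 + 2 —bump→ 6^(6 + 1) + 6^6 + 2 = 326594 —(−1)→ 326593
326593 —HB6→ 6^(6 + 1) + 6^6 + 1 —bump→ 7^(7 + 1) + 7^7 + 1 = 6588345 —(−1)→ 6588344
6588344 —HB7→ 7^(7 + 1) + 7^7 —bump→ 8^(8 + 1) + 8^8 = 150994944 —(−1)→ 150994943
150994943 —HB8→ 8^(8 + 1) + 7·8^7 + 7·8^6 + 7·8^5 + 7·8^4 + 7·8^3 + 7·8^2 + 7·8 + 7 —bump→ 9^(9 + 1) + 7·9^7 + 7·9^6 + 7·9^5 + 7·9^4 + 7·9^3 + 7·9^2 + 7·9 + 7 = 3524450281 —(−1)→ 3524450280
3524450280 —HB9→ 9^(9 + 1) + 7·9^7 + 7·9^6 + 7·9^5 + 7·9^4 + 7·9^3 + 7·9^2 + 7·9 + 6 —bump→ 10^(10 + 1) + 7·10^7 + 7·10^6 + 7·10^5 + 7·10^4 + 7·10^3 + 7·10^2 + 7·10 + 6 = 100077777776 —(−1)→ 100077777775
100077777775 —HB10→ 10^(10 + 1) + 7·10^7 + 7·10^6 + 7·10^5 + 7·10^4 + 7·10^3 + 7·10^2 + 7·10 + 5 —bump→ 11^(11 + 1) + 7·11^7 + 7·11^6 + 7·11^5 + 7·11^4 + 7·11^3 + 7·11^2 + 7·11 + 5 = 3138578427935 —(−1)→ 3138578427934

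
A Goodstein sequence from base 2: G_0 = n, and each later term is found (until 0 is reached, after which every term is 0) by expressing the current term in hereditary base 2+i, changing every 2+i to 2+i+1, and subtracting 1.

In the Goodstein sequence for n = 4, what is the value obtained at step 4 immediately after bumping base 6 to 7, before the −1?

base 2: 4 = 2^2; at 3: 3^3 = 27; next = 26
base 3: 26 = 2·3^2 + 2·3 + 2; at 4: 2·4^2 + 2·4 + 2 = 42; next = 41
base 4: 41 = 2·4^2 + 2·4 + 1; at 5: 2·5^2 + 2·5 + 1 = 61; next = 60
base 5: 60 = 2·5^2 + 2·5; at 6: 2·6^2 + 2·6 = 84; next = 83
base 6: 83 = 2·6^2 + 6 + 5; at 7: 2·7^2 + 7 + 5 = 110; next = 109

110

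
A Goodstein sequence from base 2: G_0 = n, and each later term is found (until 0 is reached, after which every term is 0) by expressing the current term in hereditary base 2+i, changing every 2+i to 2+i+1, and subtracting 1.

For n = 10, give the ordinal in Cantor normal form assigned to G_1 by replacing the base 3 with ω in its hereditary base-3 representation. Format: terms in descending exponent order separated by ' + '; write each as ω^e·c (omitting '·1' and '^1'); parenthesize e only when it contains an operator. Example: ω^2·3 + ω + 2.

ω^(ω + 1) + 2

i=0: 10 = 2^(2 + 1) + 2 (b=2); 2→3: 3^(3 + 1) + 3 = 84; 84−1 = 83
i=1: 83 = 3^(3 + 1) + 2 (b=3); 3→4: 4^(4 + 1) + 2 = 1026; 1026−1 = 1025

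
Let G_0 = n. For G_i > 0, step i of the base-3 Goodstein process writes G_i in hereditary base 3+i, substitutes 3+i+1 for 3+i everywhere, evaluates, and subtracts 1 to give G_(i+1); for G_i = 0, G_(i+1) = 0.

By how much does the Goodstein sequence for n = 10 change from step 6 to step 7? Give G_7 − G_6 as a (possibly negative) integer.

[0] 10 ≡ 3^2 + 1 (base 3). Lift 4: 17. −1: 16.
[1] 16 ≡ 4^2 (base 4). Lift 5: 25. −1: 24.
[2] 24 ≡ 4·5 + 4 (base 5). Lift 6: 28. −1: 27.
[3] 27 ≡ 4·6 + 3 (base 6). Lift 7: 31. −1: 30.
[4] 30 ≡ 4·7 + 2 (base 7). Lift 8: 34. −1: 33.
[5] 33 ≡ 4·8 + 1 (base 8). Lift 9: 37. −1: 36.
[6] 36 ≡ 4·9 (base 9). Lift 10: 40. −1: 39.

3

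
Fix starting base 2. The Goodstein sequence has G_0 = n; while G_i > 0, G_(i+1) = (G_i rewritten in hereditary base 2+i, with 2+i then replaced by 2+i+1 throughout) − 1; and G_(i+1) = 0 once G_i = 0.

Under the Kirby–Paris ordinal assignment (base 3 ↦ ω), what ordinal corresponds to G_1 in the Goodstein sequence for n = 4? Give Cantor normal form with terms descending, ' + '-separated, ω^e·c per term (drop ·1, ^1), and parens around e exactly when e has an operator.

G_0=4  [base 2] 2^2  →[2↦3]→  3^3 = 27  −1 ⇒ G_1=26
G_1=26  [base 3] 2·3^2 + 2·3 + 2  →[3↦4]→  2·4^2 + 2·4 + 2 = 42  −1 ⇒ G_2=41

ω^2·2 + ω·2 + 2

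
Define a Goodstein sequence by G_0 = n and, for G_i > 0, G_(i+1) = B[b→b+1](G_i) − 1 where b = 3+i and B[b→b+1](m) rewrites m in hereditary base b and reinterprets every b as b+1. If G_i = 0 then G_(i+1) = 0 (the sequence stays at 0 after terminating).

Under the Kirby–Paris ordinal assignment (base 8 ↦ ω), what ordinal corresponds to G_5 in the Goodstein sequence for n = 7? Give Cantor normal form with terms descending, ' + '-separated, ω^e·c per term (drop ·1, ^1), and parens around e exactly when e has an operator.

ω + 1

G_0 = 7. HB_3(7) = 2·3 + 1. Bump = 9. G_1 = 8.
G_1 = 8. HB_4(8) = 2·4. Bump = 10. G_2 = 9.
G_2 = 9. HB_5(9) = 5 + 4. Bump = 10. G_3 = 9.
G_3 = 9. HB_6(9) = 6 + 3. Bump = 10. G_4 = 9.
G_4 = 9. HB_7(9) = 7 + 2. Bump = 10. G_5 = 9.
G_5 = 9. HB_8(9) = 8 + 1. Bump = 10. G_6 = 9.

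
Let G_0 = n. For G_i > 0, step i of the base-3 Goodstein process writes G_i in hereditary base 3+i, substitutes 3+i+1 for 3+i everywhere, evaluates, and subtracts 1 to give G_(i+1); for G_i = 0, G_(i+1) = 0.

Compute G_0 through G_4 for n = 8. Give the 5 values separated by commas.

G_0 = 8. HB_3(8) = 2·3 + 2. Bump = 10. G_1 = 9.
G_1 = 9. HB_4(9) = 2·4 + 1. Bump = 11. G_2 = 10.
G_2 = 10. HB_5(10) = 2·5. Bump = 12. G_3 = 11.
G_3 = 11. HB_6(11) = 6 + 5. Bump = 12. G_4 = 11.

8, 9, 10, 11, 11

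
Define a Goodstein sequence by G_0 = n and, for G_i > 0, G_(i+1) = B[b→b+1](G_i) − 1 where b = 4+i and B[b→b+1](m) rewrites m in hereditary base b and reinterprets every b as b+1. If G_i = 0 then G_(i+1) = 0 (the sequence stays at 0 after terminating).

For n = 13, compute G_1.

13 —HB4→ 3·4 + 1 —bump→ 3·5 + 1 = 16 —(−1)→ 15
15 —HB5→ 3·5 —bump→ 3·6 = 18 —(−1)→ 17

15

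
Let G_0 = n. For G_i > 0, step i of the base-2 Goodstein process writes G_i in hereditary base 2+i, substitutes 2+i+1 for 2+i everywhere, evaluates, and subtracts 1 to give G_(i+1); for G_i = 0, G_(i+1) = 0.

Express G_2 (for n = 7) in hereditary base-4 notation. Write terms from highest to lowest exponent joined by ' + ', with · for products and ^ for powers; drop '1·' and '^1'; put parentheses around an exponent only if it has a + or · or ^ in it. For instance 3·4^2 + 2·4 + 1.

4^4 + 3

step 0: 7 = 2^2 + 2 + 1; sub 3 for 2: 3^3 + 3 + 1; = 31; G_1 = 31−1 = 30
step 1: 30 = 3^3 + 3; sub 4 for 3: 4^4 + 4; = 260; G_2 = 260−1 = 259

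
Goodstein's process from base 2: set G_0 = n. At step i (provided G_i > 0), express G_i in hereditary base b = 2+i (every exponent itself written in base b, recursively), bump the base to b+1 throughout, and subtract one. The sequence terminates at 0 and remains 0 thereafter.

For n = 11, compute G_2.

11 —HB2→ 2^(2 + 1) + 2 + 1 —bump→ 3^(3 + 1) + 3 + 1 = 85 —(−1)→ 84
84 —HB3→ 3^(3 + 1) + 3 —bump→ 4^(4 + 1) + 4 = 1028 —(−1)→ 1027
1027 —HB4→ 4^(4 + 1) + 3 —bump→ 5^(5 + 1) + 3 = 15628 —(−1)→ 15627

1027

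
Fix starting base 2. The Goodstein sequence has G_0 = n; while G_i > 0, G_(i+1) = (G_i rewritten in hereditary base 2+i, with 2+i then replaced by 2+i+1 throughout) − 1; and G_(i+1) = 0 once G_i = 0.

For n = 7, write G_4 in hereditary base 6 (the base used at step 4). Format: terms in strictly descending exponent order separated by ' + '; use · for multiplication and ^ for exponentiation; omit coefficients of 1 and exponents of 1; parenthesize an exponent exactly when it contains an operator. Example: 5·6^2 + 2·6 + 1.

6^6 + 1

base 2: 7 = 2^2 + 2 + 1; at 3: 3^3 + 3 + 1 = 31; next = 30
base 3: 30 = 3^3 + 3; at 4: 4^4 + 4 = 260; next = 259
base 4: 259 = 4^4 + 3; at 5: 5^5 + 3 = 3128; next = 3127
base 5: 3127 = 5^5 + 2; at 6: 6^6 + 2 = 46658; next = 46657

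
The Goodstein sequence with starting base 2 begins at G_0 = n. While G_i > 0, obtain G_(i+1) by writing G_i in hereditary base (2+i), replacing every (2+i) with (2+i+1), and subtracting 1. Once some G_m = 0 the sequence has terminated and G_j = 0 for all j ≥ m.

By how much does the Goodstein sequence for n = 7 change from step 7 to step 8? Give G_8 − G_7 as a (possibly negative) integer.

[0] 7 ≡ 2^2 + 2 + 1 (base 2). Lift 3: 31. −1: 30.
[1] 30 ≡ 3^3 + 3 (base 3). Lift 4: 260. −1: 259.
[2] 259 ≡ 4^4 + 3 (base 4). Lift 5: 3128. −1: 3127.
[3] 3127 ≡ 5^5 + 2 (base 5). Lift 6: 46658. −1: 46657.
[4] 46657 ≡ 6^6 + 1 (base 6). Lift 7: 823544. −1: 823543.
[5] 823543 ≡ 7^7 (base 7). Lift 8: 16777216. −1: 16777215.
[6] 16777215 ≡ 7·8^7 + 7·8^6 + 7·8^5 + 7·8^4 + 7·8^3 + 7·8^2 + 7·8 + 7 (base 8). Lift 9: 37665880. −1: 37665879.
[7] 37665879 ≡ 7·9^7 + 7·9^6 + 7·9^5 + 7·9^4 + 7·9^3 + 7·9^2 + 7·9 + 6 (base 9). Lift 10: 77777776. −1: 77777775.

40111896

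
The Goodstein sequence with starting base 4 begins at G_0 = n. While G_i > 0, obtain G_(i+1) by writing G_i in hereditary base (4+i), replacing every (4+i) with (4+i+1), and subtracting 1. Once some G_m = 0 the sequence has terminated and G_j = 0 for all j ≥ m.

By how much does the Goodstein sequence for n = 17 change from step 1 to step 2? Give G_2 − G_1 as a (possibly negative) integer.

G_0=17  [base 4] 4^2 + 1  →[4↦5]→  5^2 + 1 = 26  −1 ⇒ G_1=25
G_1=25  [base 5] 5^2  →[5↦6]→  6^2 = 36  −1 ⇒ G_2=35

10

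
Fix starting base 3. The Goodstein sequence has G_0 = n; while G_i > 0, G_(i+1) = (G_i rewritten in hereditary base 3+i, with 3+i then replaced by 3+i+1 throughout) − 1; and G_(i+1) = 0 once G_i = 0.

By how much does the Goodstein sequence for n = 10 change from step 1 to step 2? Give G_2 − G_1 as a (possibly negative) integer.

[0] 10 ≡ 3^2 + 1 (base 3). Lift 4: 17. −1: 16.
[1] 16 ≡ 4^2 (base 4). Lift 5: 25. −1: 24.

8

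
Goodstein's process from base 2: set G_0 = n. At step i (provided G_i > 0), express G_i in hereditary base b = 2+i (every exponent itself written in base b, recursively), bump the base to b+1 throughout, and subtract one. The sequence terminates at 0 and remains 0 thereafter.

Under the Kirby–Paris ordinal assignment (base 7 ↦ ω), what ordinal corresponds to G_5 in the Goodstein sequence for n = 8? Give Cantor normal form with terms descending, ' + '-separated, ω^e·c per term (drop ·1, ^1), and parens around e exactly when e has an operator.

step 0: 8 = 2^(2 + 1); sub 3 for 2: 3^(3 + 1); = 81; G_1 = 81−1 = 80
step 1: 80 = 2·3^3 + 2·3^2 + 2·3 + 2; sub 4 for 3: 2·4^4 + 2·4^2 + 2·4 + 2; = 554; G_2 = 554−1 = 553
step 2: 553 = 2·4^4 + 2·4^2 + 2·4 + 1; sub 5 for 4: 2·5^5 + 2·5^2 + 2·5 + 1; = 6311; G_3 = 6311−1 = 6310
step 3: 6310 = 2·5^5 + 2·5^2 + 2·5; sub 6 for 5: 2·6^6 + 2·6^2 + 2·6; = 93396; G_4 = 93396−1 = 93395
step 4: 93395 = 2·6^6 + 2·6^2 + 6 + 5; sub 7 for 6: 2·7^7 + 2·7^2 + 7 + 5; = 1647196; G_5 = 1647196−1 = 1647195
step 5: 1647195 = 2·7^7 + 2·7^2 + 7 + 4; sub 8 for 7: 2·8^8 + 2·8^2 + 8 + 4; = 33554572; G_6 = 33554572−1 = 33554571

ω^ω·2 + ω^2·2 + ω + 4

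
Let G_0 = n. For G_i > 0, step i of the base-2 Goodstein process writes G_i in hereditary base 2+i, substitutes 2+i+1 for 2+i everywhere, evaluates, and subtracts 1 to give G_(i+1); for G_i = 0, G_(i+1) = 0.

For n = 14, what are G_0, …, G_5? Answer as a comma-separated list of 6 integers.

G_0=14  [base 2] 2^(2 + 1) + 2^2 + 2  →[2↦3]→  3^(3 + 1) + 3^3 + 3 = 111  −1 ⇒ G_1=110
G_1=110  [base 3] 3^(3 + 1) + 3^3 + 2  →[3↦4]→  4^(4 + 1) + 4^4 + 2 = 1282  −1 ⇒ G_2=1281
G_2=1281  [base 4] 4^(4 + 1) + 4^4 + 1  →[4↦5]→  5^(5 + 1) + 5^5 + 1 = 18751  −1 ⇒ G_3=18750
G_3=18750  [base 5] 5^(5 + 1) + 5^5  →[5↦6]→  6^(6 + 1) + 6^6 = 326592  −1 ⇒ G_4=326591
G_4=326591  [base 6] 6^(6 + 1) + 5·6^5 + 5·6^4 + 5·6^3 + 5·6^2 + 5·6 + 5  →[6↦7]→  7^(7 + 1) + 5·7^5 + 5·7^4 + 5·7^3 + 5·7^2 + 5·7 + 5 = 5862841  −1 ⇒ G_5=5862840

14, 110, 1281, 18750, 326591, 5862840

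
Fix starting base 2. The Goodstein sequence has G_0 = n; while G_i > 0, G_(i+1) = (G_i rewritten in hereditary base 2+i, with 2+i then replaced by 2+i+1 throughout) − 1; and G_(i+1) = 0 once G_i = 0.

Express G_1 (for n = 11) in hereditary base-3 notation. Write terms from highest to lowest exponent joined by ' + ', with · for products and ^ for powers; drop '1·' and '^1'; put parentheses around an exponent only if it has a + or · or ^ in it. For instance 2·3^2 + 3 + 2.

3^(3 + 1) + 3

step 0: 11 = 2^(2 + 1) + 2 + 1; sub 3 for 2: 3^(3 + 1) + 3 + 1; = 85; G_1 = 85−1 = 84
step 1: 84 = 3^(3 + 1) + 3; sub 4 for 3: 4^(4 + 1) + 4; = 1028; G_2 = 1028−1 = 1027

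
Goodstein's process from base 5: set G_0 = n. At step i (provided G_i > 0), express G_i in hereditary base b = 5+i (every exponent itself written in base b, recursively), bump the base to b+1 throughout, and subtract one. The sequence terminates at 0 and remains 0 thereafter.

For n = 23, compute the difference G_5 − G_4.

(0) 23|_5 = 4·5 + 3 ↦ 4·6 + 3|_6 = 27 ⇒ 26
(1) 26|_6 = 4·6 + 2 ↦ 4·7 + 2|_7 = 30 ⇒ 29
(2) 29|_7 = 4·7 + 1 ↦ 4·8 + 1|_8 = 33 ⇒ 32
(3) 32|_8 = 4·8 ↦ 4·9|_9 = 36 ⇒ 35
(4) 35|_9 = 3·9 + 8 ↦ 3·10 + 8|_10 = 38 ⇒ 37

2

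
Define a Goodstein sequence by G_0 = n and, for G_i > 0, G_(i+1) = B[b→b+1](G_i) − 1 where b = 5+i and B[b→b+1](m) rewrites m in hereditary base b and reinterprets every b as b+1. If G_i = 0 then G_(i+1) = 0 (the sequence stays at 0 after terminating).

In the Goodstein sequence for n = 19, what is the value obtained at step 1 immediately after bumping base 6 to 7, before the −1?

i=0: 19 = 3·5 + 4 (b=5); 5→6: 3·6 + 4 = 22; 22−1 = 21
i=1: 21 = 3·6 + 3 (b=6); 6→7: 3·7 + 3 = 24; 24−1 = 23

24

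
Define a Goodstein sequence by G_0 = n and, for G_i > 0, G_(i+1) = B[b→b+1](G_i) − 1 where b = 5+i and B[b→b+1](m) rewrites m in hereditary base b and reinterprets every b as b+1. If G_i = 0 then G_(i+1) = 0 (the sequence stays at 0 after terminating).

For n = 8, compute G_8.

4

8 —HB5→ 5 + 3 —bump→ 6 + 3 = 9 —(−1)→ 8
8 —HB6→ 6 + 2 —bump→ 7 + 2 = 9 —(−1)→ 8
8 —HB7→ 7 + 1 —bump→ 8 + 1 = 9 —(−1)→ 8
8 —HB8→ 8 —bump→ 9 = 9 —(−1)→ 8
8 —HB9→ 8 —bump→ 8 = 8 —(−1)→ 7
7 —HB10→ 7 —bump→ 7 = 7 —(−1)→ 6
6 —HB11→ 6 —bump→ 6 = 6 —(−1)→ 5
5 —HB12→ 5 —bump→ 5 = 5 —(−1)→ 4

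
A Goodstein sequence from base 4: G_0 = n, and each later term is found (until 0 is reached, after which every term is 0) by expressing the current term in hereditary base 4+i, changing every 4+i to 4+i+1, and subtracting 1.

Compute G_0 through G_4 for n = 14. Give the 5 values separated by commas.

14, 16, 18, 20, 21

base 4: 14 = 3·4 + 2; at 5: 3·5 + 2 = 17; next = 16
base 5: 16 = 3·5 + 1; at 6: 3·6 + 1 = 19; next = 18
base 6: 18 = 3·6; at 7: 3·7 = 21; next = 20
base 7: 20 = 2·7 + 6; at 8: 2·8 + 6 = 22; next = 21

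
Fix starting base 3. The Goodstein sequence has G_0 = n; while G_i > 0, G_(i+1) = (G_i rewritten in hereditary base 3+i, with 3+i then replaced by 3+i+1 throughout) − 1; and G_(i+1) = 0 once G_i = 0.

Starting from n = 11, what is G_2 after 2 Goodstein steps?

(0) 11|_3 = 3^2 + 2 ↦ 4^2 + 2|_4 = 18 ⇒ 17
(1) 17|_4 = 4^2 + 1 ↦ 5^2 + 1|_5 = 26 ⇒ 25
(2) 25|_5 = 5^2 ↦ 6^2|_6 = 36 ⇒ 35

25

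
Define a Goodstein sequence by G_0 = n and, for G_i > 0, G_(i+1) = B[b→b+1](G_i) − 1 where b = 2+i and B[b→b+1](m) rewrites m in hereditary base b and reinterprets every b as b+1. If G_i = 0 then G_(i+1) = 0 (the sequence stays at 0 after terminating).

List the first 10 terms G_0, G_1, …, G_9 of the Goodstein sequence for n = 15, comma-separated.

15, 111, 1283, 18752, 326593, 6588344, 150994943, 3524450280, 100077777775, 3138578427934

G_0=15  [base 2] 2^(2 + 1) + 2^2 + 2 + 1  →[2↦3]→  3^(3 + 1) + 3^3 + 3 + 1 = 112  −1 ⇒ G_1=111
G_1=111  [base 3] 3^(3 + 1) + 3^3 + 3  →[3↦4]→  4^(4 + 1) + 4^4 + 4 = 1284  −1 ⇒ G_2=1283
G_2=1283  [base 4] 4^(4 + 1) + 4^4 + 3  →[4↦5]→  5^(5 + 1) + 5^5 + 3 = 18753  −1 ⇒ G_3=18752
G_3=18752  [base 5] 5^(5 + 1) + 5^5 + 2  →[5↦6]→  6^(6 + 1) + 6^6 + 2 = 326594  −1 ⇒ G_4=326593
G_4=326593  [base 6] 6^(6 + 1) + 6^6 + 1  →[6↦7]→  7^(7 + 1) + 7^7 + 1 = 6588345  −1 ⇒ G_5=6588344
G_5=6588344  [base 7] 7^(7 + 1) + 7^7  →[7↦8]→  8^(8 + 1) + 8^8 = 150994944  −1 ⇒ G_6=150994943
G_6=150994943  [base 8] 8^(8 + 1) + 7·8^7 + 7·8^6 + 7·8^5 + 7·8^4 + 7·8^3 + 7·8^2 + 7·8 + 7  →[8↦9]→  9^(9 + 1) + 7·9^7 + 7·9^6 + 7·9^5 + 7·9^4 + 7·9^3 + 7·9^2 + 7·9 + 7 = 3524450281  −1 ⇒ G_7=3524450280
G_7=3524450280  [base 9] 9^(9 + 1) + 7·9^7 + 7·9^6 + 7·9^5 + 7·9^4 + 7·9^3 + 7·9^2 + 7·9 + 6  →[9↦10]→  10^(10 + 1) + 7·10^7 + 7·10^6 + 7·10^5 + 7·10^4 + 7·10^3 + 7·10^2 + 7·10 + 6 = 100077777776  −1 ⇒ G_8=100077777775
G_8=100077777775  [base 10] 10^(10 + 1) + 7·10^7 + 7·10^6 + 7·10^5 + 7·10^4 + 7·10^3 + 7·10^2 + 7·10 + 5  →[10↦11]→  11^(11 + 1) + 7·11^7 + 7·11^6 + 7·11^5 + 7·11^4 + 7·11^3 + 7·11^2 + 7·11 + 5 = 3138578427935  −1 ⇒ G_9=3138578427934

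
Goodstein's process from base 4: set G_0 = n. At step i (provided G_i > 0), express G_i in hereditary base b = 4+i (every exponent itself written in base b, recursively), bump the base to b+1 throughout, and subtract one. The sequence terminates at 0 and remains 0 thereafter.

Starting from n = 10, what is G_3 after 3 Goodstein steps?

(0) 10|_4 = 2·4 + 2 ↦ 2·5 + 2|_5 = 12 ⇒ 11
(1) 11|_5 = 2·5 + 1 ↦ 2·6 + 1|_6 = 13 ⇒ 12
(2) 12|_6 = 2·6 ↦ 2·7|_7 = 14 ⇒ 13

13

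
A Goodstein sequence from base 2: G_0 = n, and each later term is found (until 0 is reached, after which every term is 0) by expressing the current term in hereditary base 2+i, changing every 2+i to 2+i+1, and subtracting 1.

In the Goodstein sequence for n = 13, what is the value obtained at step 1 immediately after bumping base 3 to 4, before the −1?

step 0: 13 = 2^(2 + 1) + 2^2 + 1; sub 3 for 2: 3^(3 + 1) + 3^3 + 1; = 109; G_1 = 109−1 = 108
step 1: 108 = 3^(3 + 1) + 3^3; sub 4 for 3: 4^(4 + 1) + 4^4; = 1280; G_2 = 1280−1 = 1279

1280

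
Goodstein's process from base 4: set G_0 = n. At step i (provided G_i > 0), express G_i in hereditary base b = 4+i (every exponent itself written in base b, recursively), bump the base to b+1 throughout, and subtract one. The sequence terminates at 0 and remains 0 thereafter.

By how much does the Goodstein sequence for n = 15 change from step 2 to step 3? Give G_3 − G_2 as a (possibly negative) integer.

15 —HB4→ 3·4 + 3 —bump→ 3·5 + 3 = 18 —(−1)→ 17
17 —HB5→ 3·5 + 2 —bump→ 3·6 + 2 = 20 —(−1)→ 19
19 —HB6→ 3·6 + 1 —bump→ 3·7 + 1 = 22 —(−1)→ 21

2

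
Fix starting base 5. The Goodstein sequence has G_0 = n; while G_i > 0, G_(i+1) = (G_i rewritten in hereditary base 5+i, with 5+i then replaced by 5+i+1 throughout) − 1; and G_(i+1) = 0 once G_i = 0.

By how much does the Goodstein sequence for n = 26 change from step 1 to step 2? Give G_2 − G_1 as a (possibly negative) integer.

12

step 0: 26 = 5^2 + 1; sub 6 for 5: 6^2 + 1; = 37; G_1 = 37−1 = 36
step 1: 36 = 6^2; sub 7 for 6: 7^2; = 49; G_2 = 49−1 = 48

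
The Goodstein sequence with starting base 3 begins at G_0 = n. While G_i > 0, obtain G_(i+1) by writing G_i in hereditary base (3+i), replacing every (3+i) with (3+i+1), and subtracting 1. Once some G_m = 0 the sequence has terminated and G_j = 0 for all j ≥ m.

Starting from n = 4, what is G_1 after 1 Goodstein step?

(0) 4|_3 = 3 + 1 ↦ 4 + 1|_4 = 5 ⇒ 4
(1) 4|_4 = 4 ↦ 5|_5 = 5 ⇒ 4

4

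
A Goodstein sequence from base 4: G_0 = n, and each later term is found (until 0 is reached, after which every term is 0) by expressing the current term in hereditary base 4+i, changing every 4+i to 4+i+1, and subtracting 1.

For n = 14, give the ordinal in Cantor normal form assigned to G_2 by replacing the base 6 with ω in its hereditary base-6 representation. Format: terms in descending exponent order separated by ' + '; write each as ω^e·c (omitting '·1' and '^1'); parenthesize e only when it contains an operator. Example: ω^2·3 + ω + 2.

ω·3

i=0: 14 = 3·4 + 2 (b=4); 4→5: 3·5 + 2 = 17; 17−1 = 16
i=1: 16 = 3·5 + 1 (b=5); 5→6: 3·6 + 1 = 19; 19−1 = 18
i=2: 18 = 3·6 (b=6); 6→7: 3·7 = 21; 21−1 = 20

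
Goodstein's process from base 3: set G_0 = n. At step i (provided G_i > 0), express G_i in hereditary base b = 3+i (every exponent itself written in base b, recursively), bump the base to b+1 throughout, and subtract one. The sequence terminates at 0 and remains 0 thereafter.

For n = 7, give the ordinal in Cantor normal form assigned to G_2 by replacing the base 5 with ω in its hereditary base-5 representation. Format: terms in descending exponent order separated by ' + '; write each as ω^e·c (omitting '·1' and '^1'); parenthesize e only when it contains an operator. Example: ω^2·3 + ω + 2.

ω + 4

[0] 7 ≡ 2·3 + 1 (base 3). Lift 4: 9. −1: 8.
[1] 8 ≡ 2·4 (base 4). Lift 5: 10. −1: 9.
[2] 9 ≡ 5 + 4 (base 5). Lift 6: 10. −1: 9.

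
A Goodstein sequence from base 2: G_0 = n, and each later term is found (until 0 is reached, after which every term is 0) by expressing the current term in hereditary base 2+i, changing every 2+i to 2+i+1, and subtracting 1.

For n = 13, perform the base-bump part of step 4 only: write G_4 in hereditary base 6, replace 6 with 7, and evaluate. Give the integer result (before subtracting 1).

5765999

i=0: 13 = 2^(2 + 1) + 2^2 + 1 (b=2); 2→3: 3^(3 + 1) + 3^3 + 1 = 109; 109−1 = 108
i=1: 108 = 3^(3 + 1) + 3^3 (b=3); 3→4: 4^(4 + 1) + 4^4 = 1280; 1280−1 = 1279
i=2: 1279 = 4^(4 + 1) + 3·4^3 + 3·4^2 + 3·4 + 3 (b=4); 4→5: 5^(5 + 1) + 3·5^3 + 3·5^2 + 3·5 + 3 = 16093; 16093−1 = 16092
i=3: 16092 = 5^(5 + 1) + 3·5^3 + 3·5^2 + 3·5 + 2 (b=5); 5→6: 6^(6 + 1) + 3·6^3 + 3·6^2 + 3·6 + 2 = 280712; 280712−1 = 280711
i=4: 280711 = 6^(6 + 1) + 3·6^3 + 3·6^2 + 3·6 + 1 (b=6); 6→7: 7^(7 + 1) + 3·7^3 + 3·7^2 + 3·7 + 1 = 5765999; 5765999−1 = 5765998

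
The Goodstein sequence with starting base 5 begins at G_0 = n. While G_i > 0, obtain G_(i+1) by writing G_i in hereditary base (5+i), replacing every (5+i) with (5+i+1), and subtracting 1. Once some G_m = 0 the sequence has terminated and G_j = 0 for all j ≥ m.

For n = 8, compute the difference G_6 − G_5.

i=0: 8 = 5 + 3 (b=5); 5→6: 6 + 3 = 9; 9−1 = 8
i=1: 8 = 6 + 2 (b=6); 6→7: 7 + 2 = 9; 9−1 = 8
i=2: 8 = 7 + 1 (b=7); 7→8: 8 + 1 = 9; 9−1 = 8
i=3: 8 = 8 (b=8); 8→9: 9 = 9; 9−1 = 8
i=4: 8 = 8 (b=9); 9→10: 8 = 8; 8−1 = 7
i=5: 7 = 7 (b=10); 10→11: 7 = 7; 7−1 = 6

-1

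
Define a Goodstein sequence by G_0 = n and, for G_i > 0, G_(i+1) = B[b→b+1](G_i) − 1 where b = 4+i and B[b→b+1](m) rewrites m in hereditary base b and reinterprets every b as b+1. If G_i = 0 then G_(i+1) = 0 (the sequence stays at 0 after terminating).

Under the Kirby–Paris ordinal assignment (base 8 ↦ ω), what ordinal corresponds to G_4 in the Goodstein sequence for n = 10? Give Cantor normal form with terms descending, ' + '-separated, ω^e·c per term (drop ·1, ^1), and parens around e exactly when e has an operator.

ω + 5

G_0=10  [base 4] 2·4 + 2  →[4↦5]→  2·5 + 2 = 12  −1 ⇒ G_1=11
G_1=11  [base 5] 2·5 + 1  →[5↦6]→  2·6 + 1 = 13  −1 ⇒ G_2=12
G_2=12  [base 6] 2·6  →[6↦7]→  2·7 = 14  −1 ⇒ G_3=13
G_3=13  [base 7] 7 + 6  →[7↦8]→  8 + 6 = 14  −1 ⇒ G_4=13
G_4=13  [base 8] 8 + 5  →[8↦9]→  9 + 5 = 14  −1 ⇒ G_5=13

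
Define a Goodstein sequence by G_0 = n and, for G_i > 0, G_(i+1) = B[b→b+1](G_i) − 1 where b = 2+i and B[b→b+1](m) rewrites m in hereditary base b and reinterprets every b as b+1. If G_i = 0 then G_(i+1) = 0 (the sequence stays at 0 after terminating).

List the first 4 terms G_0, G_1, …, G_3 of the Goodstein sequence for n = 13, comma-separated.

step 0: 13 = 2^(2 + 1) + 2^2 + 1; sub 3 for 2: 3^(3 + 1) + 3^3 + 1; = 109; G_1 = 109−1 = 108
step 1: 108 = 3^(3 + 1) + 3^3; sub 4 for 3: 4^(4 + 1) + 4^4; = 1280; G_2 = 1280−1 = 1279
step 2: 1279 = 4^(4 + 1) + 3·4^3 + 3·4^2 + 3·4 + 3; sub 5 for 4: 5^(5 + 1) + 3·5^3 + 3·5^2 + 3·5 + 3; = 16093; G_3 = 16093−1 = 16092

13, 108, 1279, 16092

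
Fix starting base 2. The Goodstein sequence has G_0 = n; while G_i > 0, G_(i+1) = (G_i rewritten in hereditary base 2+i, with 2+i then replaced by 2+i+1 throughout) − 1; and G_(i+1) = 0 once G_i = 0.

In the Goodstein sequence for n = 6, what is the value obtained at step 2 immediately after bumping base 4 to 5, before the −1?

3126

G_0=6  [base 2] 2^2 + 2  →[2↦3]→  3^3 + 3 = 30  −1 ⇒ G_1=29
G_1=29  [base 3] 3^3 + 2  →[3↦4]→  4^4 + 2 = 258  −1 ⇒ G_2=257
G_2=257  [base 4] 4^4 + 1  →[4↦5]→  5^5 + 1 = 3126  −1 ⇒ G_3=3125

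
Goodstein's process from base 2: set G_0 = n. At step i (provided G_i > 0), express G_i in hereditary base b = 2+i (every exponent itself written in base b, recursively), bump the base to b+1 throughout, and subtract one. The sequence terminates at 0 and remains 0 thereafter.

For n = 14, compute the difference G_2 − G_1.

1171

base 2: 14 = 2^(2 + 1) + 2^2 + 2; at 3: 3^(3 + 1) + 3^3 + 3 = 111; next = 110
base 3: 110 = 3^(3 + 1) + 3^3 + 2; at 4: 4^(4 + 1) + 4^4 + 2 = 1282; next = 1281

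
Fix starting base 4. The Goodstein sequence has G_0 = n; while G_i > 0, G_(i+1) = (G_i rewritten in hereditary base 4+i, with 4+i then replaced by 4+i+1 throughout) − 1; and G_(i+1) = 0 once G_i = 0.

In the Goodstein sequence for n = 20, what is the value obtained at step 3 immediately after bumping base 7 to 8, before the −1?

66

G_0 = 20. HB_4(20) = 4^2 + 4. Bump = 30. G_1 = 29.
G_1 = 29. HB_5(29) = 5^2 + 4. Bump = 40. G_2 = 39.
G_2 = 39. HB_6(39) = 6^2 + 3. Bump = 52. G_3 = 51.
G_3 = 51. HB_7(51) = 7^2 + 2. Bump = 66. G_4 = 65.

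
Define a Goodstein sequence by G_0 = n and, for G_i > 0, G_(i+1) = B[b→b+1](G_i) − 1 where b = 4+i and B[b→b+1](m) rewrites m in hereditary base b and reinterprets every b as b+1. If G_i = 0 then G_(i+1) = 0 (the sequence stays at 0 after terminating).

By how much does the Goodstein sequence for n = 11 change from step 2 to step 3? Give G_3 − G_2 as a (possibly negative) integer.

1

[0] 11 ≡ 2·4 + 3 (base 4). Lift 5: 13. −1: 12.
[1] 12 ≡ 2·5 + 2 (base 5). Lift 6: 14. −1: 13.
[2] 13 ≡ 2·6 + 1 (base 6). Lift 7: 15. −1: 14.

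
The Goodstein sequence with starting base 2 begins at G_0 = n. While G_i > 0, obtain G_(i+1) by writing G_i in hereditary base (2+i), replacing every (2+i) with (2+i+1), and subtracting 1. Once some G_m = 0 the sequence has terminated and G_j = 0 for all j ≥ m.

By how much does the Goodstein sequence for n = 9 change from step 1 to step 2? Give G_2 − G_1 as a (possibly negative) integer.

942

(0) 9|_2 = 2^(2 + 1) + 1 ↦ 3^(3 + 1) + 1|_3 = 82 ⇒ 81
(1) 81|_3 = 3^(3 + 1) ↦ 4^(4 + 1)|_4 = 1024 ⇒ 1023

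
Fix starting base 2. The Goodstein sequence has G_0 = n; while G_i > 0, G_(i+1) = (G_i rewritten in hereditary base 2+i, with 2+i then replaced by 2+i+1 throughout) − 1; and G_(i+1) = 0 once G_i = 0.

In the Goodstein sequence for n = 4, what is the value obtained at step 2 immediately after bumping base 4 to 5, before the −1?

[0] 4 ≡ 2^2 (base 2). Lift 3: 27. −1: 26.
[1] 26 ≡ 2·3^2 + 2·3 + 2 (base 3). Lift 4: 42. −1: 41.
[2] 41 ≡ 2·4^2 + 2·4 + 1 (base 4). Lift 5: 61. −1: 60.

61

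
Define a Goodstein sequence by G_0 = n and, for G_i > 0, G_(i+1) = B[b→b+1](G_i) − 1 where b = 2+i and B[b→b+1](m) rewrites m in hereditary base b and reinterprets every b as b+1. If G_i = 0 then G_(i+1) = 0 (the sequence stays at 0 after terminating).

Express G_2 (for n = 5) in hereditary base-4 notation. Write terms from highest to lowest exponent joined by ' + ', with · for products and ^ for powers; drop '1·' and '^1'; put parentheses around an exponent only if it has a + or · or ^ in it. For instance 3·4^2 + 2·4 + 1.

i=0: 5 = 2^2 + 1 (b=2); 2→3: 3^3 + 1 = 28; 28−1 = 27
i=1: 27 = 3^3 (b=3); 3→4: 4^4 = 256; 256−1 = 255

3·4^3 + 3·4^2 + 3·4 + 3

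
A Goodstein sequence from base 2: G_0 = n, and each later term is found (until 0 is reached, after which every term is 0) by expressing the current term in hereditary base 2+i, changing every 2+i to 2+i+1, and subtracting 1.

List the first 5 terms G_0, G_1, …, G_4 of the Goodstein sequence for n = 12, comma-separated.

12, 107, 1065, 15685, 280019

12 —HB2→ 2^(2 + 1) + 2^2 —bump→ 3^(3 + 1) + 3^3 = 108 —(−1)→ 107
107 —HB3→ 3^(3 + 1) + 2·3^2 + 2·3 + 2 —bump→ 4^(4 + 1) + 2·4^2 + 2·4 + 2 = 1066 —(−1)→ 1065
1065 —HB4→ 4^(4 + 1) + 2·4^2 + 2·4 + 1 —bump→ 5^(5 + 1) + 2·5^2 + 2·5 + 1 = 15686 —(−1)→ 15685
15685 —HB5→ 5^(5 + 1) + 2·5^2 + 2·5 —bump→ 6^(6 + 1) + 2·6^2 + 2·6 = 280020 —(−1)→ 280019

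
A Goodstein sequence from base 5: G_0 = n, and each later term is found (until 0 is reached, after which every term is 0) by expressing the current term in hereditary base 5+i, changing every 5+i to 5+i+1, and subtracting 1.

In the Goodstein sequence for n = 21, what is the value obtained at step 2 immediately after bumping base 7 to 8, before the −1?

30

(0) 21|_5 = 4·5 + 1 ↦ 4·6 + 1|_6 = 25 ⇒ 24
(1) 24|_6 = 4·6 ↦ 4·7|_7 = 28 ⇒ 27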